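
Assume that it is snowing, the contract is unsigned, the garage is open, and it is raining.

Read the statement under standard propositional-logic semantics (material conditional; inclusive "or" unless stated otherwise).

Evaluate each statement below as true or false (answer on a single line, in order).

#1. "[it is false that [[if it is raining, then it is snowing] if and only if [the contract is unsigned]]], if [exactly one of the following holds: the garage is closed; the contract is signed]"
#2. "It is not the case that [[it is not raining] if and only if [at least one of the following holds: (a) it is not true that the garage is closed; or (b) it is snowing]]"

Let R = "the garage is closed" (F), Q = "the contract is signed" (F), S = "it is raining" (T), P = "it is snowing" (T).

#1: This is (R ⊕ Q) → ¬((S → P) ↔ ¬Q).

R ⊕ Q = F ⊕ F = F
S → P = T → T = T
¬Q = ¬F = T
(S → P) ↔ ¬Q = T ↔ T = T
¬((S → P) ↔ ¬Q) = ¬T = F
(R ⊕ Q) → ¬((S → P) ↔ ¬Q) = F → F = T
Hence #1 is true.

#2: In symbols: ¬(¬S ↔ (¬R ∨ P))

¬S = ¬T = F
¬R = ¬F = T
¬R ∨ P = T ∨ T = T
¬S ↔ (¬R ∨ P) = F ↔ T = F
¬(¬S ↔ (¬R ∨ P)) = ¬F = T
Hence #2 is true.

#1 T, #2 T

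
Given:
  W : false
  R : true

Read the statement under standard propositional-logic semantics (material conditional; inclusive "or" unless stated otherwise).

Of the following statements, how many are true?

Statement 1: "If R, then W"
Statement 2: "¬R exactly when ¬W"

0

Statement 1: In symbols: R -> W

R -> W = T -> F = F
So Statement 1 is false.

Statement 2: Parsed as ~R <-> ~W

~R = ~T = F
~W = ~F = T
~R <-> ~W = F <-> T = F
Thus Statement 2 is false.

True statements: 0 (none).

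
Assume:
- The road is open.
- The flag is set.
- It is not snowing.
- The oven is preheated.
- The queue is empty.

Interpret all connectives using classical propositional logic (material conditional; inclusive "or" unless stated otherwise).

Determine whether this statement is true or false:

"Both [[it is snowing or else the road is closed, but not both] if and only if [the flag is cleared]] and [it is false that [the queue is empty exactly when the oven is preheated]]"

False.

Let V = "it is snowing" (F), L = "the road is closed" (F), D = "the flag is set" (T), H = "the queue is empty" (T), U = "the oven is preheated" (T).
Formalization: ((V xor L) <-> ~D) & ~(H <-> U)

V xor L = F xor F = F
~D = ~T = F
(V xor L) <-> ~D = F <-> F = T
H <-> U = T <-> T = T
~(H <-> U) = ~T = F
((V xor L) <-> ~D) & ~(H <-> U) = T & F = F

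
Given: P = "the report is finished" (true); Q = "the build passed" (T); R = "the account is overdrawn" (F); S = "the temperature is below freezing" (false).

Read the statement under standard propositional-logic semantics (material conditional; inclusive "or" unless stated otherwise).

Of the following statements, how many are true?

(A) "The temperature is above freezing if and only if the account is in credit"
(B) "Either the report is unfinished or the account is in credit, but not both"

2

(A): In symbols: not S iff not R

not S = not False = True
not R = not False = True
not S iff not R = True iff True = True
Hence (A) is true.

(B): In symbols: not P xor not R

not P = not True = False
not R = not False = True
not P xor not R = False xor True = True
Thus (B) is true.

True statements: 2 ((A), (B)).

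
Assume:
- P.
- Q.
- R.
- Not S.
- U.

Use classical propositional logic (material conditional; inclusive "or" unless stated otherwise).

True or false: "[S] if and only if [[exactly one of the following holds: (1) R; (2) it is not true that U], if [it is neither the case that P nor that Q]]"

Parsed as S <-> ((P nor Q) -> (R xor ~U))

P nor Q = T nor T = F
~U = ~T = F
R xor ~U = T xor F = T
(P nor Q) -> (R xor ~U) = F -> T = T
S <-> ((P nor Q) -> (R xor ~U)) = F <-> T = F

False.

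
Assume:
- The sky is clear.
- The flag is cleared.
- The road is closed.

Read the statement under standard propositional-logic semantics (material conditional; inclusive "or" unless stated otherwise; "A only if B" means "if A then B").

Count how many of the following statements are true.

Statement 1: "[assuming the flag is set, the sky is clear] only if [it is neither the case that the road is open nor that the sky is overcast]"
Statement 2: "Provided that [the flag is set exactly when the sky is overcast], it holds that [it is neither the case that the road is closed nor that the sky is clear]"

Let W = "the flag is set" (F), M = "the sky is overcast" (F), R = "the road is closed" (T).

Statement 1: Parsed as (W → ¬M) → (¬R ↓ M)

¬M = ¬F = T
W → ¬M = F → T = T
¬R = ¬T = F
¬R ↓ M = F ↓ F = T
(W → ¬M) → (¬R ↓ M) = T → T = T
Thus Statement 1 is true.

Statement 2: Formalization: (W ↔ M) → (R ↓ ¬M)

W ↔ M = F ↔ F = T
¬M = ¬F = T
R ↓ ¬M = T ↓ T = F
(W ↔ M) → (R ↓ ¬M) = T → F = F
So Statement 2 is false.

1 of the 2 statements is true (Statement 1).

1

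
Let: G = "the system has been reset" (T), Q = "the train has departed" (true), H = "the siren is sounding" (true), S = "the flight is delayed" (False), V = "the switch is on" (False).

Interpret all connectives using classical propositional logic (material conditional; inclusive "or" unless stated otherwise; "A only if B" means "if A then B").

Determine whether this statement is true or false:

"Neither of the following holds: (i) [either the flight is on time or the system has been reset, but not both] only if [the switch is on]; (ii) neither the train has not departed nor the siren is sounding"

False.

Values: S=False, G=True, V=False, Q=True, H=True.
In symbols: ((not S xor G) -> V) nor (not Q nor H)

not S = not False = True
not S xor G = True xor True = False
(not S xor G) -> V = False -> False = True
not Q = not True = False
not Q nor H = False nor True = False
((not S xor G) -> V) nor (not Q nor H) = True nor False = False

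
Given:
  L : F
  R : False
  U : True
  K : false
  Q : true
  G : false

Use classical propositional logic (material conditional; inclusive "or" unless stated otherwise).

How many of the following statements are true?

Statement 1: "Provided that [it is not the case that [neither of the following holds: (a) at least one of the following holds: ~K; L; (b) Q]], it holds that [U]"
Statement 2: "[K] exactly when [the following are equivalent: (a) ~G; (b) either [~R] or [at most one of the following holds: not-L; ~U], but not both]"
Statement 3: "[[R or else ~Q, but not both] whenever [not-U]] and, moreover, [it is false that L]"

3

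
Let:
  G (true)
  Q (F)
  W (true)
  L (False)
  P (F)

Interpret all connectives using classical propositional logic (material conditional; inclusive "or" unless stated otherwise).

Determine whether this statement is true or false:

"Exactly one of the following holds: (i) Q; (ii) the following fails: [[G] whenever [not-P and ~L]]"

The statement is false.

Parsed as Q ⊕ ¬((¬P ∧ ¬L) → G)

¬P = ¬F = T
¬L = ¬F = T
¬P ∧ ¬L = T ∧ T = T
(¬P ∧ ¬L) → G = T → T = T
¬((¬P ∧ ¬L) → G) = ¬T = F
Q ⊕ ¬((¬P ∧ ¬L) → G) = F ⊕ F = F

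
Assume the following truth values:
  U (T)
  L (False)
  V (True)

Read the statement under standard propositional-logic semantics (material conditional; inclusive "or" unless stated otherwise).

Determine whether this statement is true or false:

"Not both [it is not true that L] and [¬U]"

Parsed as ¬L ↑ ¬U

¬L = ¬F = T
¬U = ¬T = F
¬L ↑ ¬U = T ↑ F = T

true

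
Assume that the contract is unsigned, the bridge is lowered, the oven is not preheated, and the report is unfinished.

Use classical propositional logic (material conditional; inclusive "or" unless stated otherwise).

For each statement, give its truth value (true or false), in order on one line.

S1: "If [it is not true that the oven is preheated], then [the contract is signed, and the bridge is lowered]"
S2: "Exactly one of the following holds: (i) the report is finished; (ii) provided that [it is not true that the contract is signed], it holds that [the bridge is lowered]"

Let R = "the oven is preheated" (F), P = "the contract is signed" (F), Q = "the bridge is raised" (F), S = "the report is finished" (F).

S1: Parsed as ~R -> (P & ~Q)

~R = ~F = T
~Q = ~F = T
P & ~Q = F & T = F
~R -> (P & ~Q) = T -> F = F
Thus S1 is false.

S2: In symbols: S xor (~P -> ~Q)

~P = ~F = T
~Q = ~F = T
~P -> ~Q = T -> T = T
S xor (~P -> ~Q) = F xor T = T
Thus S2 is true.

S1 False; S2 True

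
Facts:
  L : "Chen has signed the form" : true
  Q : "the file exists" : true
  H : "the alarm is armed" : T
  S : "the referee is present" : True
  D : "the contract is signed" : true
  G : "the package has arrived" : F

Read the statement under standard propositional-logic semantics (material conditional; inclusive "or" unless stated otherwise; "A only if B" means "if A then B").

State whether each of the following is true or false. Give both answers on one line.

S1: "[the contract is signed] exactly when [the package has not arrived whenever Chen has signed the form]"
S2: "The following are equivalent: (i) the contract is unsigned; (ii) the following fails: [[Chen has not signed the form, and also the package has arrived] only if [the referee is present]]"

S1: Parsed as D ↔ (L → ¬G)

¬G = ¬F = T
L → ¬G = T → T = T
D ↔ (L → ¬G) = T ↔ T = T
So S1 is true.

S2: In symbols: ¬D ↔ ¬((¬L ∧ G) → S)

¬D = ¬T = F
¬L = ¬T = F
¬L ∧ G = F ∧ F = F
(¬L ∧ G) → S = F → T = T
¬((¬L ∧ G) → S) = ¬T = F
¬D ↔ ¬((¬L ∧ G) → S) = F ↔ F = T
Hence S2 is true.

S1 True, S2 True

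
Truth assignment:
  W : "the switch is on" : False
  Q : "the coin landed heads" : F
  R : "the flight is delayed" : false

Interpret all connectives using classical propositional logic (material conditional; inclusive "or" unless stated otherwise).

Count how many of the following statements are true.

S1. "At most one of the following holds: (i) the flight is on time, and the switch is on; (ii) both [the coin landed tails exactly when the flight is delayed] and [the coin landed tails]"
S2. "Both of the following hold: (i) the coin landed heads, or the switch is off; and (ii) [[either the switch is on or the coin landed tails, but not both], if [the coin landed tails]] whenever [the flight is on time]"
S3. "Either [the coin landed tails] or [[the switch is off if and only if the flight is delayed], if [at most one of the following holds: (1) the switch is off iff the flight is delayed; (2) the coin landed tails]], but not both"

3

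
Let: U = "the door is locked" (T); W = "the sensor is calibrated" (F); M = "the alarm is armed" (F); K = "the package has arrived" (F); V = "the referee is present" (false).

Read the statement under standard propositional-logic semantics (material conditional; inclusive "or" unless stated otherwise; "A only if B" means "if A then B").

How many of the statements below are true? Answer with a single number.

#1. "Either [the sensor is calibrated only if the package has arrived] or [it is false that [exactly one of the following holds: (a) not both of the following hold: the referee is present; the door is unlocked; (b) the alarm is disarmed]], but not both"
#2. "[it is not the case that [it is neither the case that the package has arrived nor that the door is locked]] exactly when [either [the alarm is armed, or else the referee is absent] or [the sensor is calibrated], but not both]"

1

#1: In symbols: (W → K) ⊕ ¬((V ↑ ¬U) ⊕ ¬M)

W → K = F → F = T
¬U = ¬T = F
V ↑ ¬U = F ↑ F = T
¬M = ¬F = T
(V ↑ ¬U) ⊕ ¬M = T ⊕ T = F
¬((V ↑ ¬U) ⊕ ¬M) = ¬F = T
(W → K) ⊕ ¬((V ↑ ¬U) ⊕ ¬M) = T ⊕ T = F
Thus #1 is false.

#2: This is ¬(K ↓ U) ↔ ((M ∨ ¬V) ⊕ W).

K ↓ U = F ↓ T = F
¬(K ↓ U) = ¬F = T
¬V = ¬F = T
M ∨ ¬V = F ∨ T = T
(M ∨ ¬V) ⊕ W = T ⊕ F = T
¬(K ↓ U) ↔ ((M ∨ ¬V) ⊕ W) = T ↔ T = T
So #2 is true.

Count: 1.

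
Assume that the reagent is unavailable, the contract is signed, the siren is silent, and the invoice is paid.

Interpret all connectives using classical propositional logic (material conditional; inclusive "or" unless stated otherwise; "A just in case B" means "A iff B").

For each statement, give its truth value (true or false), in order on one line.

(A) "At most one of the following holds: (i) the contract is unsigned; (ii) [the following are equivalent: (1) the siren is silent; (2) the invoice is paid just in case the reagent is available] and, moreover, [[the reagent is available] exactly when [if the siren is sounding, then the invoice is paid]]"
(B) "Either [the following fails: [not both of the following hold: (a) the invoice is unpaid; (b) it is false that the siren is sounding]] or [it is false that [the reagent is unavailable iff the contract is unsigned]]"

Let Q = "the contract is signed" (True), R = "the siren is sounding" (False), S = "the invoice is paid" (True), P = "the reagent is available" (False).

(A): In symbols: not Q nand ((not R iff (S iff P)) and (P iff (R -> S)))

not Q = not True = False
not R = not False = True
S iff P = True iff False = False
not R iff (S iff P) = True iff False = False
R -> S = False -> True = True
P iff (R -> S) = False iff True = False
(not R iff (S iff P)) and (P iff (R -> S)) = False and False = False
not Q nand ((not R iff (S iff P)) and (P iff (R -> S))) = False nand False = True
So (A) is true.

(B): Formalization: not (not S nand not R) or not (not P iff not Q)

not S = not True = False
not R = not False = True
not S nand not R = False nand True = True
not (not S nand not R) = not True = False
not P = not False = True
not Q = not True = False
not P iff not Q = True iff False = False
not (not P iff not Q) = not False = True
not (not S nand not R) or not (not P iff not Q) = False or True = True
So (B) is true.

(A) T; (B) T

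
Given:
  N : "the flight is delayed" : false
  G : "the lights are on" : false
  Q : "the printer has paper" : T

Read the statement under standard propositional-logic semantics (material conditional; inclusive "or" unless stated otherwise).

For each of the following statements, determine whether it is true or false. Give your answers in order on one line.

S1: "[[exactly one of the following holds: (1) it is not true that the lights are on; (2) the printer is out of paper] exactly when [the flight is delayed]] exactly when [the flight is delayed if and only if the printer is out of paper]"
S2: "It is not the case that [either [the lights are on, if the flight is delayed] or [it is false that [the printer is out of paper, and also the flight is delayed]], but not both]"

S1: In symbols: ((~G xor ~Q) <-> N) <-> (N <-> ~Q)

~G = ~F = T
~Q = ~T = F
~G xor ~Q = T xor F = T
(~G xor ~Q) <-> N = T <-> F = F
~Q = ~T = F
N <-> ~Q = F <-> F = T
((~G xor ~Q) <-> N) <-> (N <-> ~Q) = F <-> T = F
Thus S1 is false.

S2: This is ~((N -> G) xor ~(~Q & N)).

N -> G = F -> F = T
~Q = ~T = F
~Q & N = F & F = F
~(~Q & N) = ~F = T
(N -> G) xor ~(~Q & N) = T xor T = F
~((N -> G) xor ~(~Q & N)) = ~F = T
Thus S2 is true.

S1 false, S2 true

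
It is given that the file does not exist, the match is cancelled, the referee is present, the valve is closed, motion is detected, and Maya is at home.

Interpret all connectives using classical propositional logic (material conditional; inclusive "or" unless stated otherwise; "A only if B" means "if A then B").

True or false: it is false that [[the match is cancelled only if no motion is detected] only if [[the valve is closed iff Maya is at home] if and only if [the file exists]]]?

Let W = "the match is cancelled" (True), R = "motion is detected" (True), V = "the valve is open" (False), L = "Maya is at home" (True), D = "the file exists" (False).
Formalization: not ((W -> not R) -> ((not V iff L) iff D))

not R = not True = False
W -> not R = True -> False = False
not V = not False = True
not V iff L = True iff True = True
(not V iff L) iff D = True iff False = False
(W -> not R) -> ((not V iff L) iff D) = False -> False = True
not ((W -> not R) -> ((not V iff L) iff D)) = not True = False

False.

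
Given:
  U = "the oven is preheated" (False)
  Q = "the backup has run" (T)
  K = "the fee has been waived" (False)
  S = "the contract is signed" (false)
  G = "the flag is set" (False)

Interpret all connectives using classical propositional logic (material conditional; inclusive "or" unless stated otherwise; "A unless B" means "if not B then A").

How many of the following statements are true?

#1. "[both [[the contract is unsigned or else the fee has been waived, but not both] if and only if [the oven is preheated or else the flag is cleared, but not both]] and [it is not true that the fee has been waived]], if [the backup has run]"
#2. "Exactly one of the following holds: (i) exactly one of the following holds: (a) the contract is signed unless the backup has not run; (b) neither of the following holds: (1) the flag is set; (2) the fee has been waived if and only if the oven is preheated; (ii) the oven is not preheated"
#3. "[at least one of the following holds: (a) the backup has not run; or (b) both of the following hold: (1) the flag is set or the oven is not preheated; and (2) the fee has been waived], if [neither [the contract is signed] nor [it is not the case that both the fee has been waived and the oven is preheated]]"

3

#1: In symbols: Q → (((¬S ⊕ K) ↔ (U ⊕ ¬G)) ∧ ¬K)

¬S = ¬F = T
¬S ⊕ K = T ⊕ F = T
¬G = ¬F = T
U ⊕ ¬G = F ⊕ T = T
(¬S ⊕ K) ↔ (U ⊕ ¬G) = T ↔ T = T
¬K = ¬F = T
((¬S ⊕ K) ↔ (U ⊕ ¬G)) ∧ ¬K = T ∧ T = T
Q → (((¬S ⊕ K) ↔ (U ⊕ ¬G)) ∧ ¬K) = T → T = T
Hence #1 is true.

#2: This is ((S ∨ ¬Q) ⊕ (G ↓ (K ↔ U))) ⊕ ¬U.

¬Q = ¬T = F
S ∨ ¬Q = F ∨ F = F
K ↔ U = F ↔ F = T
G ↓ (K ↔ U) = F ↓ T = F
(S ∨ ¬Q) ⊕ (G ↓ (K ↔ U)) = F ⊕ F = F
¬U = ¬F = T
((S ∨ ¬Q) ⊕ (G ↓ (K ↔ U))) ⊕ ¬U = F ⊕ T = T
Thus #2 is true.

#3: This is (S ↓ (K ↑ U)) → (¬Q ∨ ((G ∨ ¬U) ∧ K)).

K ↑ U = F ↑ F = T
S ↓ (K ↑ U) = F ↓ T = F
¬Q = ¬T = F
¬U = ¬F = T
G ∨ ¬U = F ∨ T = T
(G ∨ ¬U) ∧ K = T ∧ F = F
¬Q ∨ ((G ∨ ¬U) ∧ K) = F ∨ F = F
(S ↓ (K ↑ U)) → (¬Q ∨ ((G ∨ ¬U) ∧ K)) = F → F = T
Hence #3 is true.

True statements: 3 (#1, #2, #3).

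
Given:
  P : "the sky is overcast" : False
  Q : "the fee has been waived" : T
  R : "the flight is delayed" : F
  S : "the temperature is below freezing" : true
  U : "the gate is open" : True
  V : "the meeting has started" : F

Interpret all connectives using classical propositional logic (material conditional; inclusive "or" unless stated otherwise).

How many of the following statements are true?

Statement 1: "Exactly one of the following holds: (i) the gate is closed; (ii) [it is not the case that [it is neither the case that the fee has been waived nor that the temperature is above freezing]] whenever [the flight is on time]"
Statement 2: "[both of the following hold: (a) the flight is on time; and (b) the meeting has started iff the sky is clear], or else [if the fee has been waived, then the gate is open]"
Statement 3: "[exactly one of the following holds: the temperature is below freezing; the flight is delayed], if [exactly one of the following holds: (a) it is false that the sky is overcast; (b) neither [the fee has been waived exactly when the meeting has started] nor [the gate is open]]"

Statement 1: Formalization: ¬U ⊕ (¬R → ¬(Q ↓ ¬S))

¬U = ¬T = F
¬R = ¬F = T
¬S = ¬T = F
Q ↓ ¬S = T ↓ F = F
¬(Q ↓ ¬S) = ¬F = T
¬R → ¬(Q ↓ ¬S) = T → T = T
¬U ⊕ (¬R → ¬(Q ↓ ¬S)) = F ⊕ T = T
Thus Statement 1 is true.

Statement 2: Formalization: (¬R ∧ (V ↔ ¬P)) ∨ (Q → U)

¬R = ¬F = T
¬P = ¬F = T
V ↔ ¬P = F ↔ T = F
¬R ∧ (V ↔ ¬P) = T ∧ F = F
Q → U = T → T = T
(¬R ∧ (V ↔ ¬P)) ∨ (Q → U) = F ∨ T = T
So Statement 2 is true.

Statement 3: Formalization: (¬P ⊕ ((Q ↔ V) ↓ U)) → (S ⊕ R)

¬P = ¬F = T
Q ↔ V = T ↔ F = F
(Q ↔ V) ↓ U = F ↓ T = F
¬P ⊕ ((Q ↔ V) ↓ U) = T ⊕ F = T
S ⊕ R = T ⊕ F = T
(¬P ⊕ ((Q ↔ V) ↓ U)) → (S ⊕ R) = T → T = T
Hence Statement 3 is true.

True statements: 3 (Statement 1, Statement 2, Statement 3).

3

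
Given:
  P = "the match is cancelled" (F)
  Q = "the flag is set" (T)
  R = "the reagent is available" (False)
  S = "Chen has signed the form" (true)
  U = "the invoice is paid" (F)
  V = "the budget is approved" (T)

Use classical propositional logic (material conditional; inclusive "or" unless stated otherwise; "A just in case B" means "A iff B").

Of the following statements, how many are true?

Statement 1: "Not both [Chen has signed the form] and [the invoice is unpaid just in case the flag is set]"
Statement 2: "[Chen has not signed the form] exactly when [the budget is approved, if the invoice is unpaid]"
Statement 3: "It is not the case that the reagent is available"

1

Statement 1: Parsed as S nand (~U <-> Q)

~U = ~F = T
~U <-> Q = T <-> T = T
S nand (~U <-> Q) = T nand T = F
Hence Statement 1 is false.

Statement 2: In symbols: ~S <-> (~U -> V)

~S = ~T = F
~U = ~F = T
~U -> V = T -> T = T
~S <-> (~U -> V) = F <-> T = F
Hence Statement 2 is false.

Statement 3: This is ~R.

~R = ~F = T
So Statement 3 is true.

1 of the 3 statements is true (Statement 3).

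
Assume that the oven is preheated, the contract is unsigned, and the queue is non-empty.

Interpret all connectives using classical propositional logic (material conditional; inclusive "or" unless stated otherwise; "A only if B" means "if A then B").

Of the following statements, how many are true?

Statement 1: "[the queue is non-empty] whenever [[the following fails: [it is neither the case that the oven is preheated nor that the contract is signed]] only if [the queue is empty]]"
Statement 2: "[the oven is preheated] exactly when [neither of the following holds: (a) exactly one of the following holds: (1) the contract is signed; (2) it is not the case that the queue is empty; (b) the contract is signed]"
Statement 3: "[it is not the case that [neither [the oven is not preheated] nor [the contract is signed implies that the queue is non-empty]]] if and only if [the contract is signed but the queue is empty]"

1

Let V = "the oven is preheated" (T), R = "the contract is signed" (F), D = "the queue is empty" (F).

Statement 1: Parsed as (~(V nor R) -> D) -> ~D

V nor R = T nor F = F
~(V nor R) = ~F = T
~(V nor R) -> D = T -> F = F
~D = ~F = T
(~(V nor R) -> D) -> ~D = F -> T = T
Thus Statement 1 is true.

Statement 2: Formalization: V <-> ((R xor ~D) nor R)

~D = ~F = T
R xor ~D = F xor T = T
(R xor ~D) nor R = T nor F = F
V <-> ((R xor ~D) nor R) = T <-> F = F
So Statement 2 is false.

Statement 3: This is ~(~V nor (R -> ~D)) <-> (R & D).

~V = ~T = F
~D = ~F = T
R -> ~D = F -> T = T
~V nor (R -> ~D) = F nor T = F
~(~V nor (R -> ~D)) = ~F = T
R & D = F & F = F
~(~V nor (R -> ~D)) <-> (R & D) = T <-> F = F
So Statement 3 is false.

Count: 1.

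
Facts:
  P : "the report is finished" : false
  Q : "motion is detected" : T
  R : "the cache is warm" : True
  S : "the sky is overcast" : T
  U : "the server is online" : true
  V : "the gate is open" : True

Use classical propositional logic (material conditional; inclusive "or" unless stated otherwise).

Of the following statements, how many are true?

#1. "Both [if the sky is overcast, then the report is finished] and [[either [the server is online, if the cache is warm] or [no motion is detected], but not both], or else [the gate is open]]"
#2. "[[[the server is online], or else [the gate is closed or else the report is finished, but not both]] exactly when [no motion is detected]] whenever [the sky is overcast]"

#1: In symbols: (S → P) ∧ (((R → U) ⊕ ¬Q) ∨ V)

S → P = T → F = F
R → U = T → T = T
¬Q = ¬T = F
(R → U) ⊕ ¬Q = T ⊕ F = T
((R → U) ⊕ ¬Q) ∨ V = T ∨ T = T
(S → P) ∧ (((R → U) ⊕ ¬Q) ∨ V) = F ∧ T = F
Thus #1 is false.

#2: Formalization: S → ((U ∨ (¬V ⊕ P)) ↔ ¬Q)

¬V = ¬T = F
¬V ⊕ P = F ⊕ F = F
U ∨ (¬V ⊕ P) = T ∨ F = T
¬Q = ¬T = F
(U ∨ (¬V ⊕ P)) ↔ ¬Q = T ↔ F = F
S → ((U ∨ (¬V ⊕ P)) ↔ ¬Q) = T → F = F
So #2 is false.

True statements: 0 (none).

0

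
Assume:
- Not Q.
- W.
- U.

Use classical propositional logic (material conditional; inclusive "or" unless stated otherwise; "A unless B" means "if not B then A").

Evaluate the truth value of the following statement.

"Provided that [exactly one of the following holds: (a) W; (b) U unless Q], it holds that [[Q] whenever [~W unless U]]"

True.

Formalization: (W xor (U or Q)) -> ((not W or U) -> Q)

U or Q = True or False = True
W xor (U or Q) = True xor True = False
not W = not True = False
not W or U = False or True = True
(not W or U) -> Q = True -> False = False
(W xor (U or Q)) -> ((not W or U) -> Q) = False -> False = True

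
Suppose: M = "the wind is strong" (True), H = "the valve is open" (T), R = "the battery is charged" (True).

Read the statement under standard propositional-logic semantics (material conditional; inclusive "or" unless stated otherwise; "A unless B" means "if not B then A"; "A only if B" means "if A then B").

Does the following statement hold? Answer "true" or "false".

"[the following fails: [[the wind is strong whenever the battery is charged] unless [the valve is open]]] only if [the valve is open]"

The statement is true.

Values: R=T, M=T, H=T.
In symbols: ¬((R → M) ∨ H) → H

R → M = T → T = T
(R → M) ∨ H = T ∨ T = T
¬((R → M) ∨ H) = ¬T = F
¬((R → M) ∨ H) → H = F → T = T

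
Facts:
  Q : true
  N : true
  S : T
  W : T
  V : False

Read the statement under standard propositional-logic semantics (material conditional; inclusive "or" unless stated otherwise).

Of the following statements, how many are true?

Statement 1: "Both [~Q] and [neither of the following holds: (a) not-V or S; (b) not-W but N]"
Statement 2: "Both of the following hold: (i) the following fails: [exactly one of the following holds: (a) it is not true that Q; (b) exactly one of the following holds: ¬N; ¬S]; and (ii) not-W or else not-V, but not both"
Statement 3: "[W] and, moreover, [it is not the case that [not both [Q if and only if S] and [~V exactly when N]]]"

Statement 1: In symbols: ¬Q ∧ ((¬V ∨ S) ↓ (¬W ∧ N))

¬Q = ¬T = F
¬V = ¬F = T
¬V ∨ S = T ∨ T = T
¬W = ¬T = F
¬W ∧ N = F ∧ T = F
(¬V ∨ S) ↓ (¬W ∧ N) = T ↓ F = F
¬Q ∧ ((¬V ∨ S) ↓ (¬W ∧ N)) = F ∧ F = F
Hence Statement 1 is false.

Statement 2: Formalization: ¬(¬Q ⊕ (¬N ⊕ ¬S)) ∧ (¬W ⊕ ¬V)

¬Q = ¬T = F
¬N = ¬T = F
¬S = ¬T = F
¬N ⊕ ¬S = F ⊕ F = F
¬Q ⊕ (¬N ⊕ ¬S) = F ⊕ F = F
¬(¬Q ⊕ (¬N ⊕ ¬S)) = ¬F = T
¬W = ¬T = F
¬V = ¬F = T
¬W ⊕ ¬V = F ⊕ T = T
¬(¬Q ⊕ (¬N ⊕ ¬S)) ∧ (¬W ⊕ ¬V) = T ∧ T = T
Thus Statement 2 is true.

Statement 3: In symbols: W ∧ ¬((Q ↔ S) ↑ (¬V ↔ N))

Q ↔ S = T ↔ T = T
¬V = ¬F = T
¬V ↔ N = T ↔ T = T
(Q ↔ S) ↑ (¬V ↔ N) = T ↑ T = F
¬((Q ↔ S) ↑ (¬V ↔ N)) = ¬F = T
W ∧ ¬((Q ↔ S) ↑ (¬V ↔ N)) = T ∧ T = T
Hence Statement 3 is true.

Count: 2.

2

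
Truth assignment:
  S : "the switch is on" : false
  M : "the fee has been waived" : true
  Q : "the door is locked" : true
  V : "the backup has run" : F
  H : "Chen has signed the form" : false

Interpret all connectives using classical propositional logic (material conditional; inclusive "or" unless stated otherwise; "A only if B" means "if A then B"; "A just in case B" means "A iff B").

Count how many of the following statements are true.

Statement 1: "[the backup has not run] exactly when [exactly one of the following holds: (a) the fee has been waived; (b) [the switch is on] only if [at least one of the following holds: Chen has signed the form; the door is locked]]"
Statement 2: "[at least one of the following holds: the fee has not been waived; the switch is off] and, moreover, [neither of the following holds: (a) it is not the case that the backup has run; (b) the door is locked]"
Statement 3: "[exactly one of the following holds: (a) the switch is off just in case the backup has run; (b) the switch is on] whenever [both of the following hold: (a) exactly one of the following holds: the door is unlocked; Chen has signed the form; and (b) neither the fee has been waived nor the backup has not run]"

Statement 1: This is ¬V ↔ (M ⊕ (S → (H ∨ Q))).

¬V = ¬F = T
H ∨ Q = F ∨ T = T
S → (H ∨ Q) = F → T = T
M ⊕ (S → (H ∨ Q)) = T ⊕ T = F
¬V ↔ (M ⊕ (S → (H ∨ Q))) = T ↔ F = F
So Statement 1 is false.

Statement 2: Formalization: (¬M ∨ ¬S) ∧ (¬V ↓ Q)

¬M = ¬T = F
¬S = ¬F = T
¬M ∨ ¬S = F ∨ T = T
¬V = ¬F = T
¬V ↓ Q = T ↓ T = F
(¬M ∨ ¬S) ∧ (¬V ↓ Q) = T ∧ F = F
Thus Statement 2 is false.

Statement 3: Parsed as ((¬Q ⊕ H) ∧ (M ↓ ¬V)) → ((¬S ↔ V) ⊕ S)

¬Q = ¬T = F
¬Q ⊕ H = F ⊕ F = F
¬V = ¬F = T
M ↓ ¬V = T ↓ T = F
(¬Q ⊕ H) ∧ (M ↓ ¬V) = F ∧ F = F
¬S = ¬F = T
¬S ↔ V = T ↔ F = F
(¬S ↔ V) ⊕ S = F ⊕ F = F
((¬Q ⊕ H) ∧ (M ↓ ¬V)) → ((¬S ↔ V) ⊕ S) = F → F = T
Hence Statement 3 is true.

Count: 1.

1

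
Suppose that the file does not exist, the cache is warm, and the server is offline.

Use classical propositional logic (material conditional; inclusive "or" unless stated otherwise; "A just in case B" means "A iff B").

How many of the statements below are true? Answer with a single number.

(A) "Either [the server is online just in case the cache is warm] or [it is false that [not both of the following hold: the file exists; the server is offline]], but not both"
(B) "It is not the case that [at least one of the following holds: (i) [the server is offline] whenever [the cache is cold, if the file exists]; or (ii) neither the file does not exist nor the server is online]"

Let Q = "the server is online" (False), M = "the cache is warm" (True), H = "the file exists" (False).

(A): Parsed as (Q iff M) xor not (H nand not Q)

Q iff M = False iff True = False
not Q = not False = True
H nand not Q = False nand True = True
not (H nand not Q) = not True = False
(Q iff M) xor not (H nand not Q) = False xor False = False
Hence (A) is false.

(B): This is not (((H -> not M) -> not Q) or (not H nor Q)).

not M = not True = False
H -> not M = False -> False = True
not Q = not False = True
(H -> not M) -> not Q = True -> True = True
not H = not False = True
not H nor Q = True nor False = False
((H -> not M) -> not Q) or (not H nor Q) = True or False = True
not (((H -> not M) -> not Q) or (not H nor Q)) = not True = False
Thus (B) is false.

True statements: 0 (none).

0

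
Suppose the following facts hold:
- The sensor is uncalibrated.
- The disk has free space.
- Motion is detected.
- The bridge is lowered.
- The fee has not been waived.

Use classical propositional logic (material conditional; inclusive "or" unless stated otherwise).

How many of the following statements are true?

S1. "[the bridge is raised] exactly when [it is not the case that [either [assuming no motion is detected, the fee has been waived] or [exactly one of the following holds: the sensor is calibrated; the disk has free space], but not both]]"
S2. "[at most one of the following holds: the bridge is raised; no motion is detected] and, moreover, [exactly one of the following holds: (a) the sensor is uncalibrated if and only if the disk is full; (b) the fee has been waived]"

Let Q = "the bridge is raised" (F), K = "motion is detected" (T), V = "the fee has been waived" (F), N = "the sensor is calibrated" (F), W = "the disk is full" (F).

S1: This is Q ↔ ¬((¬K → V) ⊕ (N ⊕ ¬W)).

¬K = ¬T = F
¬K → V = F → F = T
¬W = ¬F = T
N ⊕ ¬W = F ⊕ T = T
(¬K → V) ⊕ (N ⊕ ¬W) = T ⊕ T = F
¬((¬K → V) ⊕ (N ⊕ ¬W)) = ¬F = T
Q ↔ ¬((¬K → V) ⊕ (N ⊕ ¬W)) = F ↔ T = F
Hence S1 is false.

S2: Parsed as (Q ↑ ¬K) ∧ ((¬N ↔ W) ⊕ V)

¬K = ¬T = F
Q ↑ ¬K = F ↑ F = T
¬N = ¬F = T
¬N ↔ W = T ↔ F = F
(¬N ↔ W) ⊕ V = F ⊕ F = F
(Q ↑ ¬K) ∧ ((¬N ↔ W) ⊕ V) = T ∧ F = F
Hence S2 is false.

0 of the 2 statements are true (none).

0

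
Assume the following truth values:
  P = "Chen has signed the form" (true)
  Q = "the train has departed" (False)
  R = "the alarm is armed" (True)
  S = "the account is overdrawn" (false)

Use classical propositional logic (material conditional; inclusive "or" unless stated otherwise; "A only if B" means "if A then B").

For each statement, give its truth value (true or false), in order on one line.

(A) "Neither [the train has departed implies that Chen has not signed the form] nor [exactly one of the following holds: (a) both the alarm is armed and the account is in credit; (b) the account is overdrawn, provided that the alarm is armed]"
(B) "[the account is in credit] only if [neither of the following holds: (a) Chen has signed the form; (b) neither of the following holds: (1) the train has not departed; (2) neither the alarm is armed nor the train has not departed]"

(A): Parsed as (Q -> ~P) nor ((R & ~S) xor (R -> S))

~P = ~T = F
Q -> ~P = F -> F = T
~S = ~F = T
R & ~S = T & T = T
R -> S = T -> F = F
(R & ~S) xor (R -> S) = T xor F = T
(Q -> ~P) nor ((R & ~S) xor (R -> S)) = T nor T = F
Hence (A) is false.

(B): This is ~S -> (P nor (~Q nor (R nor ~Q))).

~S = ~F = T
~Q = ~F = T
~Q = ~F = T
R nor ~Q = T nor T = F
~Q nor (R nor ~Q) = T nor F = F
P nor (~Q nor (R nor ~Q)) = T nor F = F
~S -> (P nor (~Q nor (R nor ~Q))) = T -> F = F
So (B) is false.

(A) F; (B) F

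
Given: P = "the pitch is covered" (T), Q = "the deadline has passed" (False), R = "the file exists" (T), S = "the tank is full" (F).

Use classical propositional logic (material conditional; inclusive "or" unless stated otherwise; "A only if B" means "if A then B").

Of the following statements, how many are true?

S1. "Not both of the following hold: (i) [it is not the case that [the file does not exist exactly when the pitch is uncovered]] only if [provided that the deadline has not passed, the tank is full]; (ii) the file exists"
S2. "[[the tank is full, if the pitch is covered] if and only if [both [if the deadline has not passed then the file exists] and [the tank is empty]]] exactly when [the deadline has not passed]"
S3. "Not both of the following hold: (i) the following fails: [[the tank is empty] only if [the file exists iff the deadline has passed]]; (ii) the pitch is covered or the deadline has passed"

0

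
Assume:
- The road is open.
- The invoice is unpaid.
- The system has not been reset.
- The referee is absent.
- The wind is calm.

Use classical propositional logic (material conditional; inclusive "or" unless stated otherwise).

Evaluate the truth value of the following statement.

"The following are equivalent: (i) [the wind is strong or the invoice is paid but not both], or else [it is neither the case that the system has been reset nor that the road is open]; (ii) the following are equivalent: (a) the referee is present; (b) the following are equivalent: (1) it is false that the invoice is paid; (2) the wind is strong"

Let U = "the wind is strong" (F), Q = "the invoice is paid" (F), R = "the system has been reset" (F), P = "the road is closed" (F), S = "the referee is present" (F).
Formalization: ((U xor Q) | (R nor ~P)) <-> (S <-> (~Q <-> U))

U xor Q = F xor F = F
~P = ~F = T
R nor ~P = F nor T = F
(U xor Q) | (R nor ~P) = F | F = F
~Q = ~F = T
~Q <-> U = T <-> F = F
S <-> (~Q <-> U) = F <-> F = T
((U xor Q) | (R nor ~P)) <-> (S <-> (~Q <-> U)) = F <-> T = F

False.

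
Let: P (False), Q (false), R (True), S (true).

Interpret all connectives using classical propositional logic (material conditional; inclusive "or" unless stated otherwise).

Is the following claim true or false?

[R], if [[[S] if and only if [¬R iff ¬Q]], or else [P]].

True.

Values: S=T, R=T, Q=F, P=F.
In symbols: ((S ↔ (¬R ↔ ¬Q)) ∨ P) → R

¬R = ¬T = F
¬Q = ¬F = T
¬R ↔ ¬Q = F ↔ T = F
S ↔ (¬R ↔ ¬Q) = T ↔ F = F
(S ↔ (¬R ↔ ¬Q)) ∨ P = F ∨ F = F
((S ↔ (¬R ↔ ¬Q)) ∨ P) → R = F → T = T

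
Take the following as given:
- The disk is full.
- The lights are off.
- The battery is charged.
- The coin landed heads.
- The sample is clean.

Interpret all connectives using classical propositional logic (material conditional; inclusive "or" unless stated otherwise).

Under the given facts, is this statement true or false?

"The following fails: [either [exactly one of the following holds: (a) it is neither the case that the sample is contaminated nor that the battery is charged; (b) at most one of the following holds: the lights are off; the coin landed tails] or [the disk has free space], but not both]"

Let U = "the sample is contaminated" (False), R = "the battery is charged" (True), Q = "the lights are on" (False), S = "the coin landed heads" (True), P = "the disk is full" (True).
Formalization: not (((U nor R) xor (not Q nand not S)) xor not P)

U nor R = False nor True = False
not Q = not False = True
not S = not True = False
not Q nand not S = True nand False = True
(U nor R) xor (not Q nand not S) = False xor True = True
not P = not True = False
((U nor R) xor (not Q nand not S)) xor not P = True xor False = True
not (((U nor R) xor (not Q nand not S)) xor not P) = not True = False

False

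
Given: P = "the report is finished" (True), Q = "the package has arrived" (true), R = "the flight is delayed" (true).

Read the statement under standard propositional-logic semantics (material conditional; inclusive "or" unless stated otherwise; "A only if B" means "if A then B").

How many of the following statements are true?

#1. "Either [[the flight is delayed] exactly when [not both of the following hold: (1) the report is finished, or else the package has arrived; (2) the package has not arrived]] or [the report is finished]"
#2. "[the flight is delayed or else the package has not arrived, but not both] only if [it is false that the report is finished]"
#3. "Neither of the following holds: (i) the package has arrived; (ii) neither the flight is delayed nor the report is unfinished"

#1: Formalization: (R iff ((P or Q) nand not Q)) or P

P or Q = True or True = True
not Q = not True = False
(P or Q) nand not Q = True nand False = True
R iff ((P or Q) nand not Q) = True iff True = True
(R iff ((P or Q) nand not Q)) or P = True or True = True
Hence #1 is true.

#2: In symbols: (R xor not Q) -> not P

not Q = not True = False
R xor not Q = True xor False = True
not P = not True = False
(R xor not Q) -> not P = True -> False = False
Hence #2 is false.

#3: Parsed as Q nor (R nor not P)

not P = not True = False
R nor not P = True nor False = False
Q nor (R nor not P) = True nor False = False
Thus #3 is false.

True statements: 1 (#1).

1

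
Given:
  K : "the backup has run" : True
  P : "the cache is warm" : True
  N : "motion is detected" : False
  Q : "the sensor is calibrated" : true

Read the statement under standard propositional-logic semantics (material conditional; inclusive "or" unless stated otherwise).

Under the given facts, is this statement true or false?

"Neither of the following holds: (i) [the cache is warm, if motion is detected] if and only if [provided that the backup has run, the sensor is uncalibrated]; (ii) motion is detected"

In symbols: ((N -> P) <-> (K -> ~Q)) nor N

N -> P = F -> T = T
~Q = ~T = F
K -> ~Q = T -> F = F
(N -> P) <-> (K -> ~Q) = T <-> F = F
((N -> P) <-> (K -> ~Q)) nor N = F nor F = T

True.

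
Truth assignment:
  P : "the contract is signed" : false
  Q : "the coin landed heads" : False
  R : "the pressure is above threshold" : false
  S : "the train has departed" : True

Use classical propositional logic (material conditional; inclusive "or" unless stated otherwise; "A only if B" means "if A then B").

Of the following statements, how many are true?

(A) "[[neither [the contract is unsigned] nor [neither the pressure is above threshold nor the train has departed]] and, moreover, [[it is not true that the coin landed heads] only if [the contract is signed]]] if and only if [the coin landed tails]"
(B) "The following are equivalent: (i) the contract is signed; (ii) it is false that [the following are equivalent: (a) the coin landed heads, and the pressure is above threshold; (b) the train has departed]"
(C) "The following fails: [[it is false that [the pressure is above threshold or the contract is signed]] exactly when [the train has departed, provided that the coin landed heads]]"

(A): In symbols: ((~P nor (R nor S)) & (~Q -> P)) <-> ~Q

~P = ~F = T
R nor S = F nor T = F
~P nor (R nor S) = T nor F = F
~Q = ~F = T
~Q -> P = T -> F = F
(~P nor (R nor S)) & (~Q -> P) = F & F = F
~Q = ~F = T
((~P nor (R nor S)) & (~Q -> P)) <-> ~Q = F <-> T = F
So (A) is false.

(B): Formalization: P <-> ~((Q & R) <-> S)

Q & R = F & F = F
(Q & R) <-> S = F <-> T = F
~((Q & R) <-> S) = ~F = T
P <-> ~((Q & R) <-> S) = F <-> T = F
Thus (B) is false.

(C): Formalization: ~(~(R | P) <-> (Q -> S))

R | P = F | F = F
~(R | P) = ~F = T
Q -> S = F -> T = T
~(R | P) <-> (Q -> S) = T <-> T = T
~(~(R | P) <-> (Q -> S)) = ~T = F
So (C) is false.

True statements: 0 (none).

0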